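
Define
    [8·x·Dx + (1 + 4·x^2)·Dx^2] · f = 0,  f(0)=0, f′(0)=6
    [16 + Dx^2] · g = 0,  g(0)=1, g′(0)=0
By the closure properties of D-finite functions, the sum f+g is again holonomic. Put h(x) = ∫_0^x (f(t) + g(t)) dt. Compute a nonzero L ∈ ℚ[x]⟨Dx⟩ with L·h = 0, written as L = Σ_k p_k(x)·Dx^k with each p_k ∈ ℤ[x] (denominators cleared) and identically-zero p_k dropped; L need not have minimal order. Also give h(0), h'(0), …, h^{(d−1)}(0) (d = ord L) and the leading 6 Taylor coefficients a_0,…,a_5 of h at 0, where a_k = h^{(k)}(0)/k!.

f: a_k = 0, 6, 0, -8, 0, 96/5, …
g: a_k = 1, 0, -8, 0, 32/3, 0, …
Weyl lclm of L_f,L_g ⇒ L₀ (ord ≤ 4).
h=∫h₀ ⇒ L = L₀·Dx.
L = (-512·x + 5120·x^3 + 4096·x^5)·Dx^2 + (16 + 512·x^2 + 2304·x^4 + 2048·x^6)·Dx^3 + (-32·x + 320·x^3 + 256·x^5)·Dx^4 + (1 + 32·x^2 + 144·x^4 + 128·x^6)·Dx^5  (order 5).
h: a_k = 0, 1, 3, -8/3, -2, 32/15, …
ICs: h(0) = 0, h′(0) = 1, h′′(0) = 6, h′′′(0) = -16, h′′′′(0) = -48.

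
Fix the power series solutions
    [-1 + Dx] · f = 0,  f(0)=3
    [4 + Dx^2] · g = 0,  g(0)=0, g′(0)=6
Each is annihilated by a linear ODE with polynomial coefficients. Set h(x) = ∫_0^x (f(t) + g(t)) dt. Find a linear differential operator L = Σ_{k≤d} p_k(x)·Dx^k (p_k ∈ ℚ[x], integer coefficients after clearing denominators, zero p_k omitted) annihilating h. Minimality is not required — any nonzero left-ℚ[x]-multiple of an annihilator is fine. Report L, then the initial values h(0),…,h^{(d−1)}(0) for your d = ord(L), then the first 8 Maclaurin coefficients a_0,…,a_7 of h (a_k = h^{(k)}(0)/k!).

L = -4·Dx + 4·Dx^2 - Dx^3 + Dx^4  (order 4).
h: a_k = 0, 3, 9/2, 1/2, -7/8, 1/40, 11/80, 1/1680, …
ICs: h(0) = 0, h′(0) = 3, h′′(0) = 9, h′′′(0) = 3.

f: a_k = 3, 3, 3/2, 1/2, 1/8, 1/40, 1/240, 1/1680, …
g: a_k = 0, 6, 0, -4, 0, 4/5, 0, -8/105, …
Weyl lclm of L_f,L_g ⇒ L₀ (ord ≤ 3).
∫: right-multiply L₀ by Dx.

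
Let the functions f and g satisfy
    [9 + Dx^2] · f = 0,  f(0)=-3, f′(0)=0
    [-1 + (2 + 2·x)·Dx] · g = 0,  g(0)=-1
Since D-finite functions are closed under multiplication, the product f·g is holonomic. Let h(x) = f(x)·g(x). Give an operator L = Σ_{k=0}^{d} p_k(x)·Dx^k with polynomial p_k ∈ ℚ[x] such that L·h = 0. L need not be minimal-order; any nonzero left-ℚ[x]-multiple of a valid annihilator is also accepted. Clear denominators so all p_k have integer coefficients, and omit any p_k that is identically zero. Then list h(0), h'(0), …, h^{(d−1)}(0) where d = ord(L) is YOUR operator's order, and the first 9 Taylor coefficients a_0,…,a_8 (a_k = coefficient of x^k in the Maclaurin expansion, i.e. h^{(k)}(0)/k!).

f: a_k = -3, 0, 27/2, 0, -81/8, 0, 243/80, 0, -2187/4480, …
g: a_k = -1, -1/2, 1/8, -1/16, 5/128, -7/256, 21/1024, -33/2048, 429/32768, …
Product ⇒ symmetric product L₀, ord ≤ 2.
L = (39 + 72·x + 36·x^2) + (-4 - 4·x)·Dx + (4 + 8·x + 4·x^2)·Dx^2  (order 2).
h: a_k = 3, 3/2, -111/8, -105/16, 1497/128, 1101/256, -19647/5120, -12357/10240, 814203/1146880, …
ICs: h(0) = 3, h′(0) = 3/2.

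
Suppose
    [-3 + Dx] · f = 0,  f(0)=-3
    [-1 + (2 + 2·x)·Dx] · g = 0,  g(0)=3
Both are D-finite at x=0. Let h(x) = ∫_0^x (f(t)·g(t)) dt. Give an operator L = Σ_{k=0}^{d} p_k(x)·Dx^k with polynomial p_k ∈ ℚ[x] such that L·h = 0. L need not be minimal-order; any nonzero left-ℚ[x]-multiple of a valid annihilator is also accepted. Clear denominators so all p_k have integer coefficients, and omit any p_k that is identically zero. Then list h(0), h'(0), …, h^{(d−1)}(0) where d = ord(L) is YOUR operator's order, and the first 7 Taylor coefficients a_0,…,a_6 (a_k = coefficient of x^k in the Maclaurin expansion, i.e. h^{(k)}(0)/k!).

f: a_k = -3, -9, -27/2, -27/2, -81/8, -243/40, -243/80, …
g: a_k = 3, 3/2, -3/8, 3/16, -15/128, 21/256, -63/1024, …
Product ⇒ symmetric product L₀, ord ≤ 1.
∫: right-multiply L₀ by Dx.
L = (-7 - 6·x)·Dx + (2 + 2·x)·Dx^2  (order 2).
h: a_k = 0, -9, -63/4, -141/8, -927/64, -6003/640, -12831/2560, …
ICs: h(0) = 0, h′(0) = -9.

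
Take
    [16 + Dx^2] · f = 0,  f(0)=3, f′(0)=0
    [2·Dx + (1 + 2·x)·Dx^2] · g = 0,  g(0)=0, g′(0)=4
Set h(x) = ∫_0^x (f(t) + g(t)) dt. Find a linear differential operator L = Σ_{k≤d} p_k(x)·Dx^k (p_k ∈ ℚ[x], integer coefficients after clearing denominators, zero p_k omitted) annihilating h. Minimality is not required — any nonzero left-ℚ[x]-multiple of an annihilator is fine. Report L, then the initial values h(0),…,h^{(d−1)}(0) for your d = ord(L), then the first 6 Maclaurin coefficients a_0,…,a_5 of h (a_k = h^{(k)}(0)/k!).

f: a_k = 3, 0, -24, 0, 32, 0, …
g: a_k = 0, 4, -4, 16/3, -8, 64/5, …
L₀ := lclm(L_f,L_g); ord L₀ ≤ 2+2.
∫: right-multiply L₀ by Dx.
L = (160 + 256·x + 256·x^2)·Dx^2 + (48 + 224·x + 384·x^2 + 256·x^3)·Dx^3 + (10 + 16·x + 16·x^2)·Dx^4 + (3 + 14·x + 24·x^2 + 16·x^3)·Dx^5  (order 5).
h: a_k = 0, 3, 2, -28/3, 4/3, 24/5, …
ICs: h(0) = 0, h′(0) = 3, h′′(0) = 4, h′′′(0) = -56, h′′′′(0) = 32.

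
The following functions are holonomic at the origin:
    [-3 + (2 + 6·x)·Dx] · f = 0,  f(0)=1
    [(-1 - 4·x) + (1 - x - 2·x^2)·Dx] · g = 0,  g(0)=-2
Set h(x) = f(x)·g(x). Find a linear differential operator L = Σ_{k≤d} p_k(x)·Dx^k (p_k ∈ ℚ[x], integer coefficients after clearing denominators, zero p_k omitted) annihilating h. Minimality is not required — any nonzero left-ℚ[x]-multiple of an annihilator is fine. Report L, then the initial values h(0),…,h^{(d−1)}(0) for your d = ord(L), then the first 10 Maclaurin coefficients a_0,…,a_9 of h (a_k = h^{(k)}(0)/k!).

L = (5 + 11·x + 18·x^2) + (-2 - 4·x + 10·x^2 + 12·x^3)·Dx  (order 1).
h: a_k = -2, -5, -27/4, -161/8, -1747/64, -10347/128, -54031/512, -345785/1024, -6175875/16384, -48555335/32768, …
ICs: h(0) = -2.

f: a_k = 1, 3/2, -9/8, 27/16, -405/128, 1701/256, -15309/1024, 72171/2048, -2814669/32768, 14073345/65536, …
g: a_k = -2, -2, -6, -10, -22, -42, -86, -170, -342, -682, …
Sym-product of L_f,L_g gives L₀ (≤ ord 1).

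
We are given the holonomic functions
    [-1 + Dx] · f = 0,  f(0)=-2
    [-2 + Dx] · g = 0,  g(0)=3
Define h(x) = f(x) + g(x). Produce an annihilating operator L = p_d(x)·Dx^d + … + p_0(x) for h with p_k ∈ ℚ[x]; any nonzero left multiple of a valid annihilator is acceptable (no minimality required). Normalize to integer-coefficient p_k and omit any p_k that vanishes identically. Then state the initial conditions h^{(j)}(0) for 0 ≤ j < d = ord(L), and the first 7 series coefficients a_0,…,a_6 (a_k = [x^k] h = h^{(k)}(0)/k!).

f: a_k = -2, -2, -1, -1/3, -1/12, -1/60, -1/360, …
g: a_k = 3, 6, 6, 4, 2, 4/5, 4/15, …
L₀ := lclm(L_f,L_g); ord L₀ ≤ 1+1.
L = 2 - 3·Dx + Dx^2  (order 2).
h: a_k = 1, 4, 5, 11/3, 23/12, 47/60, 19/72, …
ICs: h(0) = 1, h′(0) = 4.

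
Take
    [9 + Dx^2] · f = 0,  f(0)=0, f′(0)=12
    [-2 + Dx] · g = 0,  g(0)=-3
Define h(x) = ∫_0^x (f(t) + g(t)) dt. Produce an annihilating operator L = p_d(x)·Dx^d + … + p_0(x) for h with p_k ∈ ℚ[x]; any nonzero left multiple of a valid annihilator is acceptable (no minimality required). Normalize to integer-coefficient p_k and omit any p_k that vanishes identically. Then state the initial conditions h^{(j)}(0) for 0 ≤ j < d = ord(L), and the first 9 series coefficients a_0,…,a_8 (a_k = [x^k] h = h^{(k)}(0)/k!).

f: a_k = 0, 12, 0, -18, 0, 81/10, 0, -243/140, 0, …
g: a_k = -3, -6, -6, -4, -2, -4/5, -4/15, -8/105, -2/105, …
Weyl lclm of L_f,L_g ⇒ L₀ (ord ≤ 3).
Integrate: L := L₀·Dx.
L = -18·Dx + 9·Dx^2 - 2·Dx^3 + Dx^4  (order 4).
h: a_k = 0, -3, 3, -2, -11/2, -2/5, 73/60, -4/105, -761/3360, …
ICs: h(0) = 0, h′(0) = -3, h′′(0) = 6, h′′′(0) = -12.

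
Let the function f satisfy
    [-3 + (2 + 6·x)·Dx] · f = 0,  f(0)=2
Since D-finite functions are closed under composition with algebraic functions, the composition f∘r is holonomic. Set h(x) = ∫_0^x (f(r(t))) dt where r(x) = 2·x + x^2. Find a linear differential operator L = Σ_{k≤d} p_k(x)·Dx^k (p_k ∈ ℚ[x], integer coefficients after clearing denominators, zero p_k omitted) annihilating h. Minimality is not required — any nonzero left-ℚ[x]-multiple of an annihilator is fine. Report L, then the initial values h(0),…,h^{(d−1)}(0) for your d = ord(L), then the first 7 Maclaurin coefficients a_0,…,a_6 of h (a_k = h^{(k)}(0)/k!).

f: a_k = 2, 3, -9/4, 27/8, -405/64, 1701/128, -15309/512, …
L₀ from L_f via x↦r, Dx↦r'^{-1}Dx.
h=∫h₀ ⇒ L = L₀·Dx.
L = (-3 - 3·x)·Dx + (1 + 6·x + 3·x^2)·Dx^2  (order 2).
h: a_k = 0, 2, 3, -2, 9/2, -63/5, 81/2, …
ICs: h(0) = 0, h′(0) = 2.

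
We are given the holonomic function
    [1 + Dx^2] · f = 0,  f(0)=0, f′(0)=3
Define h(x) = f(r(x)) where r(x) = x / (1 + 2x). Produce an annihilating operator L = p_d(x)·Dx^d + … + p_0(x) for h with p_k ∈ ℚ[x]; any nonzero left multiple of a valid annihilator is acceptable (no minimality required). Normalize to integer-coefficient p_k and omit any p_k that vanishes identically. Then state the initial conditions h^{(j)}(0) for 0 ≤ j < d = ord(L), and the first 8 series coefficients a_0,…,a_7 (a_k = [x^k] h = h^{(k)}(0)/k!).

f: a_k = 0, 3, 0, -1/2, 0, 1/40, 0, -1/1680, …
Change of var in L_f (x↦r) gives L₀.
L = 1 + (4 + 24·x + 48·x^2 + 32·x^3)·Dx + (1 + 8·x + 24·x^2 + 32·x^3 + 16·x^4)·Dx^2  (order 2).
h: a_k = 0, 3, -6, 23/2, -21, 1441/40, -225/4, 123479/1680, …
ICs: h(0) = 0, h′(0) = 3.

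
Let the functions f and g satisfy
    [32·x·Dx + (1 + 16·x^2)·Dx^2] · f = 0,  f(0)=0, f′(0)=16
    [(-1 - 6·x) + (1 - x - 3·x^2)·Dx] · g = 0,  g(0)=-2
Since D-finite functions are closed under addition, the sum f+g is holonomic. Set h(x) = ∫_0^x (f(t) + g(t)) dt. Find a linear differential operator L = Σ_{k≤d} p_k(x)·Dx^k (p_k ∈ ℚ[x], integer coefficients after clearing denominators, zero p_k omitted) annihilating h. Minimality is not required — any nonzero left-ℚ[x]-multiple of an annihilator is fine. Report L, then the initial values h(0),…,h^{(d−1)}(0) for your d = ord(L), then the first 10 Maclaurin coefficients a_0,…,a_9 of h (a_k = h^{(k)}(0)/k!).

L = (128 - 512·x - 10560·x^2 - 25344·x^3 - 95904·x^4 - 41472·x^6)·Dx^2 + (-37 - 208·x + 206·x^2 - 1476·x^3 - 24336·x^4 - 66528·x^5 - 6912·x^6 - 41472·x^7)·Dx^3 + (4 + 21·x + 198·x^2 + 90·x^3 + 1775·x^4 - 4080·x^5 - 6336·x^6 - 2304·x^7 - 6912·x^8)·Dx^4  (order 4).
h: a_k = 0, -2, 7, -8/3, -149/6, -38/5, 616/5, -194/7, -34287/28, -1016/9, …
ICs: h(0) = 0, h′(0) = -2, h′′(0) = 14, h′′′(0) = -16.

f: a_k = 0, 16, 0, -256/3, 0, 4096/5, 0, -65536/7, 0, 1048576/9, …
g: a_k = -2, -2, -8, -14, -38, -80, -194, -434, -1016, -2318, …
f+g: L₀ = lclm(L_f,L_g), ord ≤ 2+1.
h=∫₀ˣh₀: take L = L₀·Dx.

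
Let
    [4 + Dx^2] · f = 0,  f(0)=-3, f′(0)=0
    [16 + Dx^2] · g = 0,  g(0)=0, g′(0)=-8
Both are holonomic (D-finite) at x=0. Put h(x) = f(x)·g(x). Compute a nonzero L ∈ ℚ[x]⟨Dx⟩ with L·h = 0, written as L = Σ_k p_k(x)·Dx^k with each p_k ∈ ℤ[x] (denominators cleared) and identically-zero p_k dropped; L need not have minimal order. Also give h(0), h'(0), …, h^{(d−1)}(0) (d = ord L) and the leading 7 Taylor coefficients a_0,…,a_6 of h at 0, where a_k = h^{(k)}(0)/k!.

f: a_k = -3, 0, 6, 0, -2, 0, 4/15, …
g: a_k = 0, -8, 0, 64/3, 0, -256/15, 0, …
f·g: L₀ = L_f ⊗_s L_g, ord ≤ 2·2.
L = 144 + 40·Dx^2 + Dx^4  (order 4).
h: a_k = 0, 24, 0, -112, 0, 976/5, 0, …
ICs: h(0) = 0, h′(0) = 24, h′′(0) = 0, h′′′(0) = -672.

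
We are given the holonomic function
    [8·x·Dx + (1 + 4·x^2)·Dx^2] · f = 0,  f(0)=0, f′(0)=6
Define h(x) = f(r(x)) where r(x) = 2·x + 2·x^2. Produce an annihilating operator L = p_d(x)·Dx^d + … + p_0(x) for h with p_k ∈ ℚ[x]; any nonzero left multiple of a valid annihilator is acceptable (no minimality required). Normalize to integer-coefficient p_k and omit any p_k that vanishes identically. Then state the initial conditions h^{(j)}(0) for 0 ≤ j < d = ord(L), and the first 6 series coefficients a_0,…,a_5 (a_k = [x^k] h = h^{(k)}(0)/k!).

L = (-2 + 32·x + 128·x^2 + 192·x^3 + 96·x^4)·Dx + (1 + 2·x + 16·x^2 + 64·x^3 + 80·x^4 + 32·x^5)·Dx^2  (order 2).
h: a_k = 0, 12, 12, -64, -192, 2112/5, …
ICs: h(0) = 0, h′(0) = 12.

f: a_k = 0, 6, 0, -8, 0, 96/5, …
h₀=f(r): pull back L_f along r ⇒ L₀.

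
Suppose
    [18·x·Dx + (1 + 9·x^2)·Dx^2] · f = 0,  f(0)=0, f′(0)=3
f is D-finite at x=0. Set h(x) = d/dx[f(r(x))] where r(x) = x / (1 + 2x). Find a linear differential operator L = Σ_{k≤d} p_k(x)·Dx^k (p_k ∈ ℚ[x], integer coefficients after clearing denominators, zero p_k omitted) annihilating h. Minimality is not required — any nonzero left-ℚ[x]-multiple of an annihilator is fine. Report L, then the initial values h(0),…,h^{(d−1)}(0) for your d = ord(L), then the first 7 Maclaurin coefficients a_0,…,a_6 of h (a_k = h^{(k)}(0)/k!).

f: a_k = 0, 3, 0, -9, 0, 243/5, 0, …
L₀ from L_f via x↦r, Dx↦r'^{-1}Dx.
Differentiate: ansatz ord ≤ ord L₀ ⇒ L.
L = (4 + 26·x) + (1 + 4·x + 13·x^2)·Dx  (order 1).
h: a_k = 3, -12, 9, 120, -597, 828, 4449, …
ICs: h(0) = 3.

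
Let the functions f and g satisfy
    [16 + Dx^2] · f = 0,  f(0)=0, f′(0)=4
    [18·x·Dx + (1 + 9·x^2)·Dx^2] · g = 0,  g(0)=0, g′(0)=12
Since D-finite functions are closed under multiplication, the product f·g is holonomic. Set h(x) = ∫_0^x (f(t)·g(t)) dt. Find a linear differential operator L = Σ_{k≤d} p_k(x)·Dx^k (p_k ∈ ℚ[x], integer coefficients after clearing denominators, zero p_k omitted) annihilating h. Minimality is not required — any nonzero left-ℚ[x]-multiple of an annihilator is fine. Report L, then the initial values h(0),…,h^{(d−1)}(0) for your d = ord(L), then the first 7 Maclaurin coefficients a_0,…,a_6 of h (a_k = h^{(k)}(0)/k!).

L = (20800 + 494784·x^2 + 2923776·x^4 + 11943936·x^6 + 26873856·x^8)·Dx + (19584·x + 342144·x^3 + 2239488·x^5 + 6718464·x^7)·Dx^2 + (1700 + 42732·x^2 + 318816·x^4 + 1492992·x^6 + 3359232·x^8)·Dx^3 + (1224·x + 21384·x^3 + 139968·x^5 + 419904·x^7)·Dx^4 + (25 + 738·x^2 + 8505·x^4 + 46656·x^6 + 104976·x^8)·Dx^5  (order 5).
h: a_k = 0, 0, 0, 16, 0, -272/5, 0, …
ICs: h(0) = 0, h′(0) = 0, h′′(0) = 0, h′′′(0) = 96, h′′′′(0) = 0.

f: a_k = 0, 4, 0, -32/3, 0, 128/15, 0, …
g: a_k = 0, 12, 0, -36, 0, 972/5, 0, …
Sym-product of L_f,L_g gives L₀ (≤ ord 4).
h=∫h₀ ⇒ L = L₀·Dx.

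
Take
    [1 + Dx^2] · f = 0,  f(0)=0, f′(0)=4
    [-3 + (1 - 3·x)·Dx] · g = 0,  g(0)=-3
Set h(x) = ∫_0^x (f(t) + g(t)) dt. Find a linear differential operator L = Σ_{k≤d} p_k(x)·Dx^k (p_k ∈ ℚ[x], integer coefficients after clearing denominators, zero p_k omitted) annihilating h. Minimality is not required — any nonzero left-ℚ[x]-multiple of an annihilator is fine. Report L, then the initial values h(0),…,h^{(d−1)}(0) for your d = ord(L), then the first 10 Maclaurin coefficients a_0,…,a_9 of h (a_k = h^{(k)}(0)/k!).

L = (-165 + 18·x - 27·x^2)·Dx + (19 - 63·x + 27·x^2 - 27·x^3)·Dx^2 + (-165 + 18·x - 27·x^2)·Dx^3 + (19 - 63·x + 27·x^2 - 27·x^3)·Dx^4  (order 4).
h: a_k = 0, -3, -5/2, -9, -245/12, -243/5, -21869/180, -2187/7, -8266861/10080, -2187, …
ICs: h(0) = 0, h′(0) = -3, h′′(0) = -5, h′′′(0) = -54.

f: a_k = 0, 4, 0, -2/3, 0, 1/30, 0, -1/1260, 0, 1/90720, …
g: a_k = -3, -9, -27, -81, -243, -729, -2187, -6561, -19683, -59049, …
Sum ⇒ L₀ = lclm(L_f,L_g) in ℚ(x)⟨Dx⟩.
h=∫₀ˣh₀: take L = L₀·Dx.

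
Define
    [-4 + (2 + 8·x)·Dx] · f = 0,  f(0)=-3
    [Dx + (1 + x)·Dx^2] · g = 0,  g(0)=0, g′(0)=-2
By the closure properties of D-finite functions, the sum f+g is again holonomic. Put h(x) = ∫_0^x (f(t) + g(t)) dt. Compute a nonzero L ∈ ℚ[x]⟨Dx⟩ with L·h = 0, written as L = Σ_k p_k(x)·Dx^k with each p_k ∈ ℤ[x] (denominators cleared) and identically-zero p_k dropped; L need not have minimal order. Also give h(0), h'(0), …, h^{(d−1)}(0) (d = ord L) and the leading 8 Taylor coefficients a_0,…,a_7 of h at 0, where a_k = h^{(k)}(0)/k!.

f: a_k = -3, -6, 6, -12, 30, -84, 252, -792, …
g: a_k = 0, -2, 1, -2/3, 1/2, -2/5, 1/3, -2/7, …
f+g: L₀ = lclm(L_f,L_g), ord ≤ 1+2.
∫: right-multiply L₀ by Dx.
L = (-8 + 4·x)·Dx^2 + (-10 - 8·x + 20·x^2)·Dx^3 + (-1 - 3·x + 6·x^2 + 8·x^3)·Dx^4  (order 4).
h: a_k = 0, -3, -4, 7/3, -19/6, 61/10, -211/15, 757/21, …
ICs: h(0) = 0, h′(0) = -3, h′′(0) = -8, h′′′(0) = 14.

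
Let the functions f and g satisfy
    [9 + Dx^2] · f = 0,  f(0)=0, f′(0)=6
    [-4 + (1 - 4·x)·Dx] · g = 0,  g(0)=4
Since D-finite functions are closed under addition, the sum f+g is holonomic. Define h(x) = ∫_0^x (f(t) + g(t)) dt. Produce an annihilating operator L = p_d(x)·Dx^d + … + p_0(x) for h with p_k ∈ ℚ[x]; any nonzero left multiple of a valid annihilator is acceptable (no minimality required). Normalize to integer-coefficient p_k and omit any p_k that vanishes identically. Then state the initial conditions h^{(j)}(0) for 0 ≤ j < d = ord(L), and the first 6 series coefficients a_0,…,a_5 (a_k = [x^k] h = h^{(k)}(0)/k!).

f: a_k = 0, 6, 0, -9, 0, 81/20, …
g: a_k = 4, 16, 64, 256, 1024, 4096, …
L₀ := lclm(L_f,L_g); ord L₀ ≤ 2+1.
h=∫h₀ ⇒ L = L₀·Dx.
L = (-3780 + 2592·x - 5184·x^2)·Dx + (369 - 2124·x + 3888·x^2 - 5184·x^3)·Dx^2 + (-420 + 288·x - 576·x^2)·Dx^3 + (41 - 236·x + 432·x^2 - 576·x^3)·Dx^4  (order 4).
h: a_k = 0, 4, 11, 64/3, 247/4, 1024/5, …
ICs: h(0) = 0, h′(0) = 4, h′′(0) = 22, h′′′(0) = 128.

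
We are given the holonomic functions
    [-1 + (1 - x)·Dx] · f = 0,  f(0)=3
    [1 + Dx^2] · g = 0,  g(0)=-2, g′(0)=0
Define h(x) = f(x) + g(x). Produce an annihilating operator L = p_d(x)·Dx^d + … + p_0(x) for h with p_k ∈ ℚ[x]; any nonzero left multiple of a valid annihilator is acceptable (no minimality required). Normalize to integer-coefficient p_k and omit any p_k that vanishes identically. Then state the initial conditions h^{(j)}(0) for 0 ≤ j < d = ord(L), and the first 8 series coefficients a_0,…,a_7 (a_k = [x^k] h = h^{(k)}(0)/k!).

L = (7 - 2·x + x^2) + (-3 + 5·x - 3·x^2 + x^3)·Dx + (7 - 2·x + x^2)·Dx^2 + (-3 + 5·x - 3·x^2 + x^3)·Dx^3  (order 3).
h: a_k = 1, 3, 4, 3, 35/12, 3, 1081/360, 3, …
ICs: h(0) = 1, h′(0) = 3, h′′(0) = 8.

f: a_k = 3, 3, 3, 3, 3, 3, 3, 3, …
g: a_k = -2, 0, 1, 0, -1/12, 0, 1/360, 0, …
L₀ := lclm(L_f,L_g); ord L₀ ≤ 1+2.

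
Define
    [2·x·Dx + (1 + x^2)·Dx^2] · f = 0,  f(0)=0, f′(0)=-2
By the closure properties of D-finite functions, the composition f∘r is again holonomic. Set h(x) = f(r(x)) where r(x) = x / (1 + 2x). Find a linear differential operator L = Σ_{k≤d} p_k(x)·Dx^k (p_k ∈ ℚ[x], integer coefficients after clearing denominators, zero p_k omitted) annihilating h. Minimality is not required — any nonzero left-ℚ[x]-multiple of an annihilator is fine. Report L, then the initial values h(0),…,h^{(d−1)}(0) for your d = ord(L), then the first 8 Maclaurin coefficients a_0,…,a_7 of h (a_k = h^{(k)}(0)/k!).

f: a_k = 0, -2, 0, 2/3, 0, -2/5, 0, 2/7, …
L₀ from L_f via x↦r, Dx↦r'^{-1}Dx.
L = (4 + 10·x)·Dx + (1 + 4·x + 5·x^2)·Dx^2  (order 2).
h: a_k = 0, -2, 4, -22/3, 12, -82/5, 44/3, 58/7, …
ICs: h(0) = 0, h′(0) = -2.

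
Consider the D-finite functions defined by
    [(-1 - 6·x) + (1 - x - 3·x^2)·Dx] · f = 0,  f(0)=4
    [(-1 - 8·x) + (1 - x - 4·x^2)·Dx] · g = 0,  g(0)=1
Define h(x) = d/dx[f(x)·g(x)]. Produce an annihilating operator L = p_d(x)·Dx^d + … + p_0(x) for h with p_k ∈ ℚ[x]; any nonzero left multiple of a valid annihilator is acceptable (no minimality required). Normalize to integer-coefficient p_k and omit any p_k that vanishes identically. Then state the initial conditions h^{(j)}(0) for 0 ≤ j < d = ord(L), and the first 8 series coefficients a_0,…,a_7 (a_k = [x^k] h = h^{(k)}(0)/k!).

L = (20 + 30·x - 12·x^2 - 768·x^3 - 708·x^4 + 2520·x^5 + 2880·x^6) + (-2 - 8·x + 57·x^2 + 64·x^3 - 330·x^4 - 285·x^5 + 588·x^6 + 576·x^7)·Dx  (order 1).
h: a_k = 8, 80, 300, 1344, 4480, 15768, 49560, 156992, …
ICs: h(0) = 8.

f: a_k = 4, 4, 16, 28, 76, 160, 388, 868, …
g: a_k = 1, 1, 5, 9, 29, 65, 181, 441, …
L₀ := L_f ⊗_s L_g (sym. prod.), ord ≤ 1.
Differentiate: ansatz ord ≤ ord L₀ ⇒ L.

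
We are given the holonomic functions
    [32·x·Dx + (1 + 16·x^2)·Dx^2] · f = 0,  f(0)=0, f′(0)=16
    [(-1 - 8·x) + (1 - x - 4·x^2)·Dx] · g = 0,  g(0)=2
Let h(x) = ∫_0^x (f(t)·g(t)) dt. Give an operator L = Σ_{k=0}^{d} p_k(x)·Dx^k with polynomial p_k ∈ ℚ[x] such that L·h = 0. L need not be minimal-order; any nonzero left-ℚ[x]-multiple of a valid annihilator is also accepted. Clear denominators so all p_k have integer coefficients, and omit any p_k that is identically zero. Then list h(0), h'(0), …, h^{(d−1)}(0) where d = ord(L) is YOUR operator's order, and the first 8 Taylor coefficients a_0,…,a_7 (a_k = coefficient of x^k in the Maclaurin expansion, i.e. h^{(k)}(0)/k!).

L = (8 + 32·x + 384·x^2)·Dx + (2 - 16·x + 64·x^2 + 384·x^3)·Dx^2 + (-1 + x - 12·x^2 + 16·x^3 + 64·x^4)·Dx^3  (order 3).
h: a_k = 0, 0, 16, 32/3, -8/3, 352/15, 12848/45, 10912/35, …
ICs: h(0) = 0, h′(0) = 0, h′′(0) = 32.

f: a_k = 0, 16, 0, -256/3, 0, 4096/5, 0, -65536/7, …
g: a_k = 2, 2, 10, 18, 58, 130, 362, 882, …
h₀=f·g: eliminate ⇒ L₀, order ≤ 2·1.
Integrate: L := L₀·Dx.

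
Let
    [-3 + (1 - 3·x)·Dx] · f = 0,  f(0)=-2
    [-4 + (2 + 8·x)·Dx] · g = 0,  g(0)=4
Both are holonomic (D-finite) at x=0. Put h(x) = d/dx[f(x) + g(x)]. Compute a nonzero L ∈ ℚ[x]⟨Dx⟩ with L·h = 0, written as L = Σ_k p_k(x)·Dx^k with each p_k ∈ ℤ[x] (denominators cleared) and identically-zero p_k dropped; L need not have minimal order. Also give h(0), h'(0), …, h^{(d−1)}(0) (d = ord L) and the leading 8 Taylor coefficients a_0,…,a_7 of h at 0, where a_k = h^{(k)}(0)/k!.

L = (-90 - 108·x) + (-21 - 252·x - 378·x^2)·Dx + (4 + 13·x - 39·x^2 - 108·x^3)·Dx^2  (order 2).
h: a_k = 2, -52, -114, -808, -1870, -10764, -23226, -132432, …
ICs: h(0) = 2, h′(0) = -52.

f: a_k = -2, -6, -18, -54, -162, -486, -1458, -4374, …
g: a_k = 4, 8, -8, 16, -40, 112, -336, 1056, …
L₀ := lclm(L_f,L_g); ord L₀ ≤ 1+1.
h₀' ⇒ L via d/dx closure of L₀.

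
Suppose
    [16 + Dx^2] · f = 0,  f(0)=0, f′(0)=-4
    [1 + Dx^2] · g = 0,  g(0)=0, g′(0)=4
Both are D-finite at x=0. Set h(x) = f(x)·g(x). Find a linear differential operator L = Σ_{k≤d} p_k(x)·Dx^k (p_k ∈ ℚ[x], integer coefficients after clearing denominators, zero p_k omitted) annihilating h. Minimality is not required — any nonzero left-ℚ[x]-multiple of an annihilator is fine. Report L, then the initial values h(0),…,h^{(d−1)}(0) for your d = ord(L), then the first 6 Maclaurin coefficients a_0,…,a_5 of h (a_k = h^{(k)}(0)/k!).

L = 225 + 34·Dx^2 + Dx^4  (order 4).
h: a_k = 0, 0, -16, 0, 136/3, 0, …
ICs: h(0) = 0, h′(0) = 0, h′′(0) = -32, h′′′(0) = 0.

f: a_k = 0, -4, 0, 32/3, 0, -128/15, …
g: a_k = 0, 4, 0, -2/3, 0, 1/30, …
Sym-product of L_f,L_g gives L₀ (≤ ord 4).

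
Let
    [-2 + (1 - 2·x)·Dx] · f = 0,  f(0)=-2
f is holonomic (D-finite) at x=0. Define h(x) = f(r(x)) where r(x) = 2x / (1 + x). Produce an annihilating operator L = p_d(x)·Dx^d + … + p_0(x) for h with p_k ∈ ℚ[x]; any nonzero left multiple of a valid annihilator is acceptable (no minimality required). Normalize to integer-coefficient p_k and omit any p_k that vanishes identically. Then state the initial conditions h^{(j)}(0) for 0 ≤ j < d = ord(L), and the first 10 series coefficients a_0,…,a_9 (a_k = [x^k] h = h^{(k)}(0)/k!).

L = 4 + (-1 + 2·x + 3·x^2)·Dx  (order 1).
h: a_k = -2, -8, -24, -72, -216, -648, -1944, -5832, -17496, -52488, …
ICs: h(0) = -2.

f: a_k = -2, -4, -8, -16, -32, -64, -128, -256, -512, -1024, …
h₀=f(r): pull back L_f along r ⇒ L₀.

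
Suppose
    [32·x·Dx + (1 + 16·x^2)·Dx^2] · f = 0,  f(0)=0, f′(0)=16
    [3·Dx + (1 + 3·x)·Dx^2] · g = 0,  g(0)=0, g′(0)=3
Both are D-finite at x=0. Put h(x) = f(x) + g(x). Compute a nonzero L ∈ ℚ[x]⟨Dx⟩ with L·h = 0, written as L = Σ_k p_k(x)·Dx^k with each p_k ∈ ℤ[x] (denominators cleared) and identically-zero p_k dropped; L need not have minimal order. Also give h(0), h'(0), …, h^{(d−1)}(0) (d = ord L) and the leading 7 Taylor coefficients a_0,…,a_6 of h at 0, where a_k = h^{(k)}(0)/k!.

L = (-96 - 864·x + 4608·x^2 + 4608·x^3)·Dx + (-50 - 192·x + 672·x^2 + 9216·x^3 + 9216·x^4)·Dx^2 + (-3 + 23·x + 96·x^2 + 512·x^3 + 2304·x^4 + 2304·x^5)·Dx^3  (order 3).
h: a_k = 0, 19, -9/2, -229/3, -81/4, 4339/5, -243/2, …
ICs: h(0) = 0, h′(0) = 19, h′′(0) = -9.

f: a_k = 0, 16, 0, -256/3, 0, 4096/5, 0, …
g: a_k = 0, 3, -9/2, 9, -81/4, 243/5, -243/2, …
f+g: L₀ = lclm(L_f,L_g), ord ≤ 2+2.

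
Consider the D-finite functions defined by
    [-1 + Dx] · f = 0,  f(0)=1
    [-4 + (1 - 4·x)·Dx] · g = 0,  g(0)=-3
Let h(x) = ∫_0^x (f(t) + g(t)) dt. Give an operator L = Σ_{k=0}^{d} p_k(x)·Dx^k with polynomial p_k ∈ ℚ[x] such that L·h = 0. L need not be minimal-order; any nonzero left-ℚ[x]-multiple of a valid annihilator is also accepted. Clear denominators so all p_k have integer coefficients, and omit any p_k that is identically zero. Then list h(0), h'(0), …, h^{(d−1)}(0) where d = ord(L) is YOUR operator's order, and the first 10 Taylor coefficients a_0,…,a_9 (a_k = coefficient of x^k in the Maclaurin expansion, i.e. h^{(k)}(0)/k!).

f: a_k = 1, 1, 1/2, 1/6, 1/24, 1/120, 1/720, 1/5040, 1/40320, 1/362880, …
g: a_k = -3, -12, -48, -192, -768, -3072, -12288, -49152, -196608, -786432, …
Sum ⇒ L₀ = lclm(L_f,L_g) in ℚ(x)⟨Dx⟩.
∫: right-multiply L₀ by Dx.
L = (28 + 16·x)·Dx + (-31 - 8·x + 16·x^2)·Dx^2 + (3 - 8·x - 16·x^2)·Dx^3  (order 3).
h: a_k = 0, -2, -11/2, -95/6, -1151/24, -18431/120, -368639/720, -8847359/5040, -247726079/40320, -7927234559/362880, …
ICs: h(0) = 0, h′(0) = -2, h′′(0) = -11.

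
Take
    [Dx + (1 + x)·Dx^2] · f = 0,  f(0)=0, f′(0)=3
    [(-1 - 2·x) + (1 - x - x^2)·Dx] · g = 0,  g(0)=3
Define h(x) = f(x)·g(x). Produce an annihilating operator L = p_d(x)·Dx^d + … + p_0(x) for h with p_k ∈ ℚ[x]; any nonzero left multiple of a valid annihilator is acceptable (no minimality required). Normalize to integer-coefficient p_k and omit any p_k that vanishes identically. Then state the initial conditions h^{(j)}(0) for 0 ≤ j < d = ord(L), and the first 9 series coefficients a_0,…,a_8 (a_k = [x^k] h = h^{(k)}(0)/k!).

f: a_k = 0, 3, -3/2, 1, -3/4, 3/5, -1/2, 3/7, -3/8, …
g: a_k = 3, 3, 6, 9, 15, 24, 39, 63, 102, …
Product ⇒ symmetric product L₀, ord ≤ 2.
L = (3 + 4·x) + (1 + 7·x + 5·x^2)·Dx + (-1 + 2·x^2 + x^3)·Dx^2  (order 2).
h: a_k = 0, 9, 9/2, 33/2, 75/4, 741/20, 543/10, 12969/140, 40827/280, …
ICs: h(0) = 0, h′(0) = 9.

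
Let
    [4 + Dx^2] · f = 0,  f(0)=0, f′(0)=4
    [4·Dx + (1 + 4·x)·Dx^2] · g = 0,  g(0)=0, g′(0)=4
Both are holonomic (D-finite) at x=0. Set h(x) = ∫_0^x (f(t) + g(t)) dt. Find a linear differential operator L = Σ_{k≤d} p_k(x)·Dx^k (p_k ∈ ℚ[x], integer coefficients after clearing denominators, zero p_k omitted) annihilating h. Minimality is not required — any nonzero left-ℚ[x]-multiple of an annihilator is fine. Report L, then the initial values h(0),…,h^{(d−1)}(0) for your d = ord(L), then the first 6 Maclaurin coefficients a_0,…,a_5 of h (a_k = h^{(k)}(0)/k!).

f: a_k = 0, 4, 0, -8/3, 0, 8/15, …
g: a_k = 0, 4, -8, 64/3, -64, 1024/5, …
h₀=f+g: left-lcm gives L₀, ord ≤ 4.
h=∫h₀ ⇒ L = L₀·Dx.
L = (400 + 128·x + 256·x^2)·Dx^2 + (36 + 176·x + 192·x^2 + 256·x^3)·Dx^3 + (100 + 32·x + 64·x^2)·Dx^4 + (9 + 44·x + 48·x^2 + 64·x^3)·Dx^5  (order 5).
h: a_k = 0, 0, 4, -8/3, 14/3, -64/5, …
ICs: h(0) = 0, h′(0) = 0, h′′(0) = 8, h′′′(0) = -16, h′′′′(0) = 112.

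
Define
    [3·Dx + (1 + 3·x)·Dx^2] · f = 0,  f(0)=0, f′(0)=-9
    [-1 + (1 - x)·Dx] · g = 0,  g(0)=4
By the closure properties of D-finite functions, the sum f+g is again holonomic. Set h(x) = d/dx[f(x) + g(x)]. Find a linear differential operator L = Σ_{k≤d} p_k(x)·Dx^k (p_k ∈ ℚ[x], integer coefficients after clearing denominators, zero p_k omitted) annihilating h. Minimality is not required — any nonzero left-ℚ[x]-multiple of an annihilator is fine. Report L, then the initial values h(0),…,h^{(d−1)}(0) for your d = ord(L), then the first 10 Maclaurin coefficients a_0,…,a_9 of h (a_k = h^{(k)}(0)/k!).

L = (-54 - 18·x) + (12 - 72·x - 36·x^2)·Dx + (5 + 13·x - 9·x^2 - 9·x^3)·Dx^2  (order 2).
h: a_k = -5, 35, -69, 259, -709, 2211, -6533, 19715, -59013, 177187, …
ICs: h(0) = -5, h′(0) = 35.

f: a_k = 0, -9, 27/2, -27, 243/4, -729/5, 729/2, -6561/7, 19683/8, -6561, …
g: a_k = 4, 4, 4, 4, 4, 4, 4, 4, 4, 4, …
h₀=f+g: left-lcm gives L₀, ord ≤ 3.
Derive L from L₀ (diff closure).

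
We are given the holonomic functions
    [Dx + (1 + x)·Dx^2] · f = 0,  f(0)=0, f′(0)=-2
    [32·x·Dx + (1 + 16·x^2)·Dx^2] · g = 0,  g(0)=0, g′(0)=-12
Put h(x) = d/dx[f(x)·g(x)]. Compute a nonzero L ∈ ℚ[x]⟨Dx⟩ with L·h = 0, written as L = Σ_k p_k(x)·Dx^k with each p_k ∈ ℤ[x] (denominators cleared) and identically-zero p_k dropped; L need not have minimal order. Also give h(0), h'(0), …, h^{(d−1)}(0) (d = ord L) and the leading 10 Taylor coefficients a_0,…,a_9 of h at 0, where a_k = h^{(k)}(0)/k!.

L = (4224 + 8384·x + 204800·x^2 + 531456·x^3 + 491520·x^4 + 212992·x^5 + 262144·x^7) + (4098 + 28864·x + 258368·x^2 + 1045504·x^3 + 1798144·x^4 + 1523712·x^5 + 573440·x^6 + 786432·x^7 + 917504·x^8)·Dx + (132 + 8644·x + 37632·x^2 + 196032·x^3 + 614400·x^4 + 955392·x^5 + 786432·x^6 + 540672·x^7 + 786432·x^8 + 524288·x^9)·Dx^2 + (65 + 258·x + 2497·x^2 + 8576·x^3 + 30336·x^4 + 76800·x^5 + 118272·x^6 + 98304·x^7 + 98304·x^8 + 131072·x^9 + 65536·x^10)·Dx^3  (order 3).
h: a_k = 0, 48, -36, -480, 290, 35728/5, -20524/5, -109248, 2120847/35, 178827248/105, …
ICs: h(0) = 0, h′(0) = 48, h′′(0) = -72.

f: a_k = 0, -2, 1, -2/3, 1/2, -2/5, 1/3, -2/7, 1/4, -2/9, …
g: a_k = 0, -12, 0, 64, 0, -3072/5, 0, 49152/7, 0, -262144/3, …
L₀ := L_f ⊗_s L_g (sym. prod.), ord ≤ 4.
Derive L from L₀ (diff closure).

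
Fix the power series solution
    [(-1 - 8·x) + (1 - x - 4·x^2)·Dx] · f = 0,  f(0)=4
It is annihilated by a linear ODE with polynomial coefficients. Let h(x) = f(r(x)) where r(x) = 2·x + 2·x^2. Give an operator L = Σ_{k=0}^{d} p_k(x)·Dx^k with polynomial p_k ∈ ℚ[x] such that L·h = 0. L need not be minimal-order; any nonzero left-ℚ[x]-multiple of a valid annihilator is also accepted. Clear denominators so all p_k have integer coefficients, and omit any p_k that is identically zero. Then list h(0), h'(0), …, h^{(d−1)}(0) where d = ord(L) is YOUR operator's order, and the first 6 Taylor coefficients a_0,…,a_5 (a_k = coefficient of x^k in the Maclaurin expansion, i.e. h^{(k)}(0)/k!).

f: a_k = 4, 4, 20, 36, 116, 260, …
L₀ from L_f via x↦r, Dx↦r'^{-1}Dx.
L = (2 + 36·x + 96·x^2 + 64·x^3) + (-1 + 2·x + 18·x^2 + 32·x^3 + 16·x^4)·Dx  (order 1).
h: a_k = 4, 8, 88, 448, 2800, 16608, …
ICs: h(0) = 4.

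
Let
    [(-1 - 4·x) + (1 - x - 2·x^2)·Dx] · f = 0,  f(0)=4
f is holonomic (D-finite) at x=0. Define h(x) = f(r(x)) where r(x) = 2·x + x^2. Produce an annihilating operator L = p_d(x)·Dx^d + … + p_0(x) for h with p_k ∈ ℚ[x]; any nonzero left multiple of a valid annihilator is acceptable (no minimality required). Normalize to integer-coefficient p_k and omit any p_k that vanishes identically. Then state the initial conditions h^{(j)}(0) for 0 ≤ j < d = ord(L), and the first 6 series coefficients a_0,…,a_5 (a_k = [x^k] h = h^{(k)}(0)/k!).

f: a_k = 4, 4, 12, 20, 44, 84, …
Substitute x→r, Dx→(1/r')Dx; clear ⇒ L₀.
L = (2 + 16·x + 8·x^2) + (-1 + 3·x + 6·x^2 + 2·x^3)·Dx  (order 1).
h: a_k = 4, 8, 52, 208, 956, 4216, …
ICs: h(0) = 4.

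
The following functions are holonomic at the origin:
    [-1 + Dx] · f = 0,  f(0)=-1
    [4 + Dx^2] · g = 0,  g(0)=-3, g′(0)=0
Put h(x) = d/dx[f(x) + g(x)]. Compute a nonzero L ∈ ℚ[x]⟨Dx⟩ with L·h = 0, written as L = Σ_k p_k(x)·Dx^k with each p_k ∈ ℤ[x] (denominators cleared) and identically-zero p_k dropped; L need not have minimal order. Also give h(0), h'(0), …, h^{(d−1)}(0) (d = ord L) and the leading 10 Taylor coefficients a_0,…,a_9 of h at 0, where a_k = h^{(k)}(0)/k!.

L = 4 - 4·Dx + Dx^2 - Dx^3  (order 3).
h: a_k = -1, 11, -1/2, -49/6, -1/24, 191/120, -1/720, -769/5040, -1/40320, 3071/362880, …
ICs: h(0) = -1, h′(0) = 11, h′′(0) = -1.

f: a_k = -1, -1, -1/2, -1/6, -1/24, -1/120, -1/720, -1/5040, -1/40320, -1/362880, …
g: a_k = -3, 0, 6, 0, -2, 0, 4/15, 0, -2/105, 0, …
L₀ := lclm(L_f,L_g); ord L₀ ≤ 1+2.
h₀' ⇒ L via d/dx closure of L₀.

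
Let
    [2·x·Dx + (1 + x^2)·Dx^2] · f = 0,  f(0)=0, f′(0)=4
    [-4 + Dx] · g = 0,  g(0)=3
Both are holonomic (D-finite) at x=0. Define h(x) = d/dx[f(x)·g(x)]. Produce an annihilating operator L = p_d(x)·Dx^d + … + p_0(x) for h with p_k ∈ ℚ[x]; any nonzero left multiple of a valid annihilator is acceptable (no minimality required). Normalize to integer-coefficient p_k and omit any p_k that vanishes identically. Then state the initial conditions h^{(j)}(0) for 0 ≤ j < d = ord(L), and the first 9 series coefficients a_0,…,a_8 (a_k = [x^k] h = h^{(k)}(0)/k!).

f: a_k = 0, 4, 0, -4/3, 0, 4/5, 0, -4/7, 0, …
g: a_k = 3, 12, 24, 32, 32, 128/5, 256/15, 1024/105, 512/105, …
Sym-product of L_f,L_g gives L₀ (≤ ord 2).
h=h₀': d/dx-closure on L₀ ⇒ L.
L = (28 - 32·x + 76·x^2 - 32·x^3 + 32·x^4) + (-15 + 12·x - 35·x^2 + 12·x^3 - 16·x^4)·Dx + (2 - x + 4·x^2 - x^3 + 2·x^4)·Dx^2  (order 2).
h: a_k = 12, 96, 276, 448, 492, 416, 1508/5, 3968/21, 628/7, …
ICs: h(0) = 12, h′(0) = 96.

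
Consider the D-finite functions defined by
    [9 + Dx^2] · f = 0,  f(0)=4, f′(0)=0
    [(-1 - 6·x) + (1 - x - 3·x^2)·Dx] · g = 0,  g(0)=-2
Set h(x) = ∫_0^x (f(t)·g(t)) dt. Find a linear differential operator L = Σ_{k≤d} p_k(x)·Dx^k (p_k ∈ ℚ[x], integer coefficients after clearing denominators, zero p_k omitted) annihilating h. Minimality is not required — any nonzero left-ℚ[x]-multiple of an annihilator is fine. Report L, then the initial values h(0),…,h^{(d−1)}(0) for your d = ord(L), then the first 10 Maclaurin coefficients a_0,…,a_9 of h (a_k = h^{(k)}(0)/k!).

L = (-3 + 9·x + 27·x^2)·Dx + (2 + 12·x)·Dx^2 + (-1 + x + 3·x^2)·Dx^3  (order 3).
h: a_k = 0, -8, -4, 4/3, -5, -7, -95/6, -1919/70, -4769/80, -118037/1008, …
ICs: h(0) = 0, h′(0) = -8, h′′(0) = -8.

f: a_k = 4, 0, -18, 0, 27/2, 0, -81/20, 0, 729/1120, 0, …
g: a_k = -2, -2, -8, -14, -38, -80, -194, -434, -1016, -2318, …
Sym-product of L_f,L_g gives L₀ (≤ ord 2).
h=∫₀ˣh₀: take L = L₀·Dx.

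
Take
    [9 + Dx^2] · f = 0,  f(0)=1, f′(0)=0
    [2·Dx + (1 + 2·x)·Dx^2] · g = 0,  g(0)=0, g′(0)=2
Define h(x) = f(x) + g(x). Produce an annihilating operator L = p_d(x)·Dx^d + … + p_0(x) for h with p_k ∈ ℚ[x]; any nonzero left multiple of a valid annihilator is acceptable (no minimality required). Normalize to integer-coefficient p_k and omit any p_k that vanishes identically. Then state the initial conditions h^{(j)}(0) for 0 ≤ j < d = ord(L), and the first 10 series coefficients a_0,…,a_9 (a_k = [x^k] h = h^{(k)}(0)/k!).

L = (594 + 648·x + 648·x^2)·Dx + (153 + 630·x + 972·x^2 + 648·x^3)·Dx^2 + (66 + 72·x + 72·x^2)·Dx^3 + (17 + 70·x + 108·x^2 + 72·x^3)·Dx^4  (order 4).
h: a_k = 1, 2, -13/2, 8/3, -5/8, 32/5, -2803/240, 128/7, -142631/4480, 512/9, …
ICs: h(0) = 1, h′(0) = 2, h′′(0) = -13, h′′′(0) = 16.

f: a_k = 1, 0, -9/2, 0, 27/8, 0, -81/80, 0, 729/4480, 0, …
g: a_k = 0, 2, -2, 8/3, -4, 32/5, -32/3, 128/7, -32, 512/9, …
Weyl lclm of L_f,L_g ⇒ L₀ (ord ≤ 4).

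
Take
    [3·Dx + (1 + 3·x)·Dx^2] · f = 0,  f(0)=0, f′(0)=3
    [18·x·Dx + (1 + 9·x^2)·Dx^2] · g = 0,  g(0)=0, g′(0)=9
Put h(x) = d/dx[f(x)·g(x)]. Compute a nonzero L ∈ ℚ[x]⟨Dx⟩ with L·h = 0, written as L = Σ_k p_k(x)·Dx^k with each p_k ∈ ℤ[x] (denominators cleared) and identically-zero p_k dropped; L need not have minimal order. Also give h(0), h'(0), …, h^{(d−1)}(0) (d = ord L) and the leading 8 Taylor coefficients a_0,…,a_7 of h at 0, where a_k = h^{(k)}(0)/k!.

f: a_k = 0, 3, -9/2, 9, -81/4, 243/5, -243/2, 2187/7, …
g: a_k = 0, 9, 0, -27, 0, 729/5, 0, -6561/7, …
f·g: L₀ = L_f ⊗_s L_g, ord ≤ 2·2.
h=h₀': d/dx-closure on L₀ ⇒ L.
L = (648 + 3564·x + 19440·x^2 + 113724·x^3 + 262440·x^4 + 341172·x^5 + 236196·x^7) + (162 + 3348·x + 24948·x^2 + 117612·x^3 + 396576·x^4 + 813564·x^5 + 918540·x^6 + 236196·x^7 + 826686·x^8)·Dx + (36 + 576·x + 5184·x^2 + 25272·x^3 + 87480·x^4 + 227448·x^5 + 419904·x^6 + 472392·x^7 + 236196·x^8 + 472392·x^9)·Dx^2 + (5 + 54·x + 333·x^2 + 1512·x^3 + 5346·x^4 + 14580·x^5 + 30618·x^6 + 52488·x^7 + 59049·x^8 + 39366·x^9 + 59049·x^10)·Dx^3  (order 3).
h: a_k = 0, 54, -243/2, 0, -1215/4, 18954/5, -168399/20, 0, …
ICs: h(0) = 0, h′(0) = 54, h′′(0) = -243.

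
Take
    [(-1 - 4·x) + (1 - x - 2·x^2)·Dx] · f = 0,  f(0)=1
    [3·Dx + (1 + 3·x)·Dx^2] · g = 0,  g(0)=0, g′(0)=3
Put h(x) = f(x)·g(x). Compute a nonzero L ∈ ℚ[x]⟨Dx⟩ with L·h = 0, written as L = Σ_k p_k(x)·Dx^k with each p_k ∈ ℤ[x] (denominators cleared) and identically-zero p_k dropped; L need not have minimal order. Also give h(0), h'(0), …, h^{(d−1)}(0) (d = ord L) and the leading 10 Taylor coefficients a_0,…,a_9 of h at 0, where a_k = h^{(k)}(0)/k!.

f: a_k = 1, 1, 3, 5, 11, 21, 43, 85, 171, 341, …
g: a_k = 0, 3, -9/2, 9, -81/4, 243/5, -243/2, 2187/7, -6561/8, 2187, …
f·g: L₀ = L_f ⊗_s L_g, ord ≤ 1·2.
L = (7 + 24·x) + (-1 + 17·x + 30·x^2)·Dx + (-1 - 2·x + 5·x^2 + 6·x^3)·Dx^2  (order 2).
h: a_k = 0, 3, -3/2, 27/2, -39/4, 1317/20, -1503/20, 51657/140, -33681/56, 650583/280, …
ICs: h(0) = 0, h′(0) = 3.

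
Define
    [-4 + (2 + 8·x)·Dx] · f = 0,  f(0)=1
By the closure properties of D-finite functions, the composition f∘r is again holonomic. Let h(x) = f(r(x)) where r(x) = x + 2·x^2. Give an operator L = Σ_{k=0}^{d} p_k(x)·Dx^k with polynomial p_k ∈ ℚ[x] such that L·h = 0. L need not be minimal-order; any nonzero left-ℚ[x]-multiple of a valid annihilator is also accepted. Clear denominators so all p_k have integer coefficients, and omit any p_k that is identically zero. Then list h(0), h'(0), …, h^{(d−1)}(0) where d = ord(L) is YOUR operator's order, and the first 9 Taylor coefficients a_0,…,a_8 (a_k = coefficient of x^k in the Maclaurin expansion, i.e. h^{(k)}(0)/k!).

L = (-2 - 8·x) + (1 + 4·x + 8·x^2)·Dx  (order 1).
h: a_k = 1, 2, 2, -4, 6, -4, -12, 56, -122, …
ICs: h(0) = 1.

f: a_k = 1, 2, -2, 4, -10, 28, -84, 264, -858, …
Substitute x→r, Dx→(1/r')Dx; clear ⇒ L₀.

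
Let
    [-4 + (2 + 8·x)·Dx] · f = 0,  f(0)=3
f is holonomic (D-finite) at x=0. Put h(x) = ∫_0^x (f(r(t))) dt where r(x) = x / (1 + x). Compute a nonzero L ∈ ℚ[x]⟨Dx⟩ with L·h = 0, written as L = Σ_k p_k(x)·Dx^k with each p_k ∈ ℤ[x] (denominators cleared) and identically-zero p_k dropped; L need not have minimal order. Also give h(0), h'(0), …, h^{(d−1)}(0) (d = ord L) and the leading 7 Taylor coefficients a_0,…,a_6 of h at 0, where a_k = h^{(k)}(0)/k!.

f: a_k = 3, 6, -6, 12, -30, 84, -252, …
h₀=f(r): pull back L_f along r ⇒ L₀.
∫: right-multiply L₀ by Dx.
L = -2·Dx + (1 + 6·x + 5·x^2)·Dx^2  (order 2).
h: a_k = 0, 3, 3, -4, 15/2, -18, 51, …
ICs: h(0) = 0, h′(0) = 3.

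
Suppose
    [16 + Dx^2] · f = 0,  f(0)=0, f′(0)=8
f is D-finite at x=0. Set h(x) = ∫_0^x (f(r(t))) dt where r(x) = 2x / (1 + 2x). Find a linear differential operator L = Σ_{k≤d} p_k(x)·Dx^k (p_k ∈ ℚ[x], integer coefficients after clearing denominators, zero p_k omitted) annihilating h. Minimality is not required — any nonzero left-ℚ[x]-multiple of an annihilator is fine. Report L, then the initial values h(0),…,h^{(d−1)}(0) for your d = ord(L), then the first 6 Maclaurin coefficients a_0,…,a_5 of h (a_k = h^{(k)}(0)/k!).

f: a_k = 0, 8, 0, -64/3, 0, 256/15, …
L₀ from L_f via x↦r, Dx↦r'^{-1}Dx.
Integrate: L := L₀·Dx.
L = 64·Dx + (4 + 24·x + 48·x^2 + 32·x^3)·Dx^2 + (1 + 8·x + 24·x^2 + 32·x^3 + 16·x^4)·Dx^3  (order 3).
h: a_k = 0, 0, 8, -32/3, -80/3, 896/5, …
ICs: h(0) = 0, h′(0) = 0, h′′(0) = 16.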